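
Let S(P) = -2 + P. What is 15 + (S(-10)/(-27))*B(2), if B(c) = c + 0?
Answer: 143/9 ≈ 15.889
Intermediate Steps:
B(c) = c
15 + (S(-10)/(-27))*B(2) = 15 + ((-2 - 10)/(-27))*2 = 15 - 12*(-1/27)*2 = 15 + (4/9)*2 = 15 + 8/9 = 143/9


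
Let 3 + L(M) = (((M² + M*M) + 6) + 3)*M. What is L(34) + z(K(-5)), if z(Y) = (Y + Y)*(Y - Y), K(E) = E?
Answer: 78911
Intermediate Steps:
L(M) = -3 + M*(9 + 2*M²) (L(M) = -3 + (((M² + M*M) + 6) + 3)*M = -3 + (((M² + M²) + 6) + 3)*M = -3 + ((2*M² + 6) + 3)*M = -3 + ((6 + 2*M²) + 3)*M = -3 + (9 + 2*M²)*M = -3 + M*(9 + 2*M²))
z(Y) = 0 (z(Y) = (2*Y)*0 = 0)
L(34) + z(K(-5)) = (-3 + 2*34³ + 9*34) + 0 = (-3 + 2*39304 + 306) + 0 = (-3 + 78608 + 306) + 0 = 78911 + 0 = 78911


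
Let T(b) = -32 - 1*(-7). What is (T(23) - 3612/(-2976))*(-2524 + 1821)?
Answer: 4146997/248 ≈ 16722.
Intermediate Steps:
T(b) = -25 (T(b) = -32 + 7 = -25)
(T(23) - 3612/(-2976))*(-2524 + 1821) = (-25 - 3612/(-2976))*(-2524 + 1821) = (-25 - 3612*(-1/2976))*(-703) = (-25 + 301/248)*(-703) = -5899/248*(-703) = 4146997/248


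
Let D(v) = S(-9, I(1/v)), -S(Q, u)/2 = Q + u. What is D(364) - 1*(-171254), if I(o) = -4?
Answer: 171280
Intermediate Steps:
S(Q, u) = -2*Q - 2*u (S(Q, u) = -2*(Q + u) = -2*Q - 2*u)
D(v) = 26 (D(v) = -2*(-9) - 2*(-4) = 18 + 8 = 26)
D(364) - 1*(-171254) = 26 - 1*(-171254) = 26 + 171254 = 171280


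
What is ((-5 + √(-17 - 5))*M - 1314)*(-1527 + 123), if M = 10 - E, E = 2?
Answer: 1901016 - 11232*I*√22 ≈ 1.901e+6 - 52683.0*I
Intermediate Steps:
M = 8 (M = 10 - 1*2 = 10 - 2 = 8)
((-5 + √(-17 - 5))*M - 1314)*(-1527 + 123) = ((-5 + √(-17 - 5))*8 - 1314)*(-1527 + 123) = ((-5 + √(-22))*8 - 1314)*(-1404) = ((-5 + I*√22)*8 - 1314)*(-1404) = ((-40 + 8*I*√22) - 1314)*(-1404) = (-1354 + 8*I*√22)*(-1404) = 1901016 - 11232*I*√22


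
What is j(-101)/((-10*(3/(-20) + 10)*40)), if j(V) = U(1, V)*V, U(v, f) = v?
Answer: 101/3940 ≈ 0.025635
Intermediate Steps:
j(V) = V (j(V) = 1*V = V)
j(-101)/((-10*(3/(-20) + 10)*40)) = -101*(-1/(400*(3/(-20) + 10))) = -101*(-1/(400*(3*(-1/20) + 10))) = -101*(-1/(400*(-3/20 + 10))) = -101/(-10*197/20*40) = -101/((-197/2*40)) = -101/(-3940) = -101*(-1/3940) = 101/3940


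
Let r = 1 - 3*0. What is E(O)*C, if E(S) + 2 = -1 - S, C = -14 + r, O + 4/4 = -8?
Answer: -78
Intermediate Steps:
O = -9 (O = -1 - 8 = -9)
r = 1 (r = 1 + 0 = 1)
C = -13 (C = -14 + 1 = -13)
E(S) = -3 - S (E(S) = -2 + (-1 - S) = -3 - S)
E(O)*C = (-3 - 1*(-9))*(-13) = (-3 + 9)*(-13) = 6*(-13) = -78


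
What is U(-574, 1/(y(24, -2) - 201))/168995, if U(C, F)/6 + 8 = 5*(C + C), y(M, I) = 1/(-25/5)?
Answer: -34488/168995 ≈ -0.20408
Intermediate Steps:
y(M, I) = -⅕ (y(M, I) = 1/(-25*⅕) = 1/(-5) = -⅕)
U(C, F) = -48 + 60*C (U(C, F) = -48 + 6*(5*(C + C)) = -48 + 6*(5*(2*C)) = -48 + 6*(10*C) = -48 + 60*C)
U(-574, 1/(y(24, -2) - 201))/168995 = (-48 + 60*(-574))/168995 = (-48 - 34440)*(1/168995) = -34488*1/168995 = -34488/168995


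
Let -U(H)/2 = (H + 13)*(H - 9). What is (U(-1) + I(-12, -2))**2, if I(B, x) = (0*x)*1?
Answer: 57600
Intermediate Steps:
I(B, x) = 0 (I(B, x) = 0*1 = 0)
U(H) = -2*(-9 + H)*(13 + H) (U(H) = -2*(H + 13)*(H - 9) = -2*(13 + H)*(-9 + H) = -2*(-9 + H)*(13 + H))
(U(-1) + I(-12, -2))**2 = ((234 - 8*(-1) - 2*(-1)**2) + 0)**2 = ((234 + 8 - 2*1) + 0)**2 = ((234 + 8 - 2) + 0)**2 = (240 + 0)**2 = 240**2 = 57600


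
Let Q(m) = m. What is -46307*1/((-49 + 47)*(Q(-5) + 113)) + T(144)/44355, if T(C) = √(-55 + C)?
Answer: 46307/216 + √89/44355 ≈ 214.38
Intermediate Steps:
-46307*1/((-49 + 47)*(Q(-5) + 113)) + T(144)/44355 = -46307*1/((-49 + 47)*(-5 + 113)) + √(-55 + 144)/44355 = -46307/((-2*108)) + √89*(1/44355) = -46307/(-216) + √89/44355 = -46307*(-1/216) + √89/44355 = 46307/216 + √89/44355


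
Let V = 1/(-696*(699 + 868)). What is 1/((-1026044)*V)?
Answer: 272658/256511 ≈ 1.0629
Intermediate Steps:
V = -1/1090632 (V = 1/(-696*1567) = 1/(-1090632) = -1/1090632 ≈ -9.1690e-7)
1/((-1026044)*V) = 1/((-1026044)*(-1/1090632)) = -1/1026044*(-1090632) = 272658/256511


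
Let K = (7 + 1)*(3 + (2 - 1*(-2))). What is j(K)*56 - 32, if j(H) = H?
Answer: 3104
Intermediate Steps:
K = 56 (K = 8*(3 + (2 + 2)) = 8*(3 + 4) = 8*7 = 56)
j(K)*56 - 32 = 56*56 - 32 = 3136 - 32 = 3104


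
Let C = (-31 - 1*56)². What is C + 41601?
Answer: 49170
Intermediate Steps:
C = 7569 (C = (-31 - 56)² = (-87)² = 7569)
C + 41601 = 7569 + 41601 = 49170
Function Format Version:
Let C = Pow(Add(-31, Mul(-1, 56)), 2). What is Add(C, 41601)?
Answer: 49170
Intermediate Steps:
C = 7569 (C = Pow(Add(-31, -56), 2) = Pow(-87, 2) = 7569)
Add(C, 41601) = Add(7569, 41601) = 49170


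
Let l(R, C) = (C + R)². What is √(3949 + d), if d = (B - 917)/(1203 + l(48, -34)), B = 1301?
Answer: √7729523965/1399 ≈ 62.843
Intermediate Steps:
d = 384/1399 (d = (1301 - 917)/(1203 + (-34 + 48)²) = 384/(1203 + 14²) = 384/(1203 + 196) = 384/1399 ≈ 0.27448)
√(3949 + d) = √(3949 + 384/1399) = √(5525035/1399) = √7729523965/1399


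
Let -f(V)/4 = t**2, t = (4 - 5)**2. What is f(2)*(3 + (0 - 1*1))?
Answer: -8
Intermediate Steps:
t = 1 (t = (-1)**2 = 1)
f(V) = -4 (f(V) = -4*1**2 = -4*1 = -4)
f(2)*(3 + (0 - 1*1)) = -4*(3 + (0 - 1*1)) = -4*(3 + (0 - 1)) = -4*(3 - 1) = -4*2 = -8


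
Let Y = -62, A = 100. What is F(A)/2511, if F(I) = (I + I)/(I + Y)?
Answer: 100/47709 ≈ 0.0020960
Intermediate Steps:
F(I) = 2*I/(-62 + I) (F(I) = (I + I)/(I - 62) = (2*I)/(-62 + I) = 2*I/(-62 + I))
F(A)/2511 = (2*100/(-62 + 100))/2511 = (2*100/38)*(1/2511) = (2*100*(1/38))*(1/2511) = (100/19)*(1/2511) = 100/47709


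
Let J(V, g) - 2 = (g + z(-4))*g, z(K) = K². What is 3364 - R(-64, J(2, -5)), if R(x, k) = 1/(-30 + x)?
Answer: 316217/94 ≈ 3364.0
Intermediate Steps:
J(V, g) = 2 + g*(16 + g) (J(V, g) = 2 + (g + (-4)²)*g = 2 + (g + 16)*g = 2 + (16 + g)*g = 2 + g*(16 + g))
3364 - R(-64, J(2, -5)) = 3364 - 1/(-30 - 64) = 3364 - 1/(-94) = 3364 - 1*(-1/94) = 3364 + 1/94 = 316217/94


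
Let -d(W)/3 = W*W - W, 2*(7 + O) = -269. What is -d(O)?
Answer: 241965/4 ≈ 60491.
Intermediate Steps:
O = -283/2 (O = -7 + (1/2)*(-269) = -7 - 269/2 = -283/2 ≈ -141.50)
d(W) = -3*W**2 + 3*W (d(W) = -3*(W*W - W) = -3*(W**2 - W) = -3*W**2 + 3*W)
-d(O) = -3*(-283)*(1 - 1*(-283/2))/2 = -3*(-283)*(1 + 283/2)/2 = -3*(-283)*285/(2*2) = -1*(-241965/4) = 241965/4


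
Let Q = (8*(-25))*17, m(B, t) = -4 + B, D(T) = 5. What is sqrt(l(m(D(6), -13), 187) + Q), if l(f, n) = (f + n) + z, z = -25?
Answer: I*sqrt(3237) ≈ 56.895*I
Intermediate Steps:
l(f, n) = -25 + f + n (l(f, n) = (f + n) - 25 = -25 + f + n)
Q = -3400 (Q = -200*17 = -3400)
sqrt(l(m(D(6), -13), 187) + Q) = sqrt((-25 + (-4 + 5) + 187) - 3400) = sqrt((-25 + 1 + 187) - 3400) = sqrt(163 - 3400) = sqrt(-3237) = I*sqrt(3237)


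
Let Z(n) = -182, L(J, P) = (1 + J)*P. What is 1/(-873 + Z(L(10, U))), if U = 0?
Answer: -1/1055 ≈ -0.00094787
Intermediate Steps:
L(J, P) = P*(1 + J)
1/(-873 + Z(L(10, U))) = 1/(-873 - 182) = 1/(-1055) = -1/1055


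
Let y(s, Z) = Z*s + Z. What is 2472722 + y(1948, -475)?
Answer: 1546947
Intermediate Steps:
y(s, Z) = Z + Z*s
2472722 + y(1948, -475) = 2472722 - 475*(1 + 1948) = 2472722 - 475*1949 = 2472722 - 925775 = 1546947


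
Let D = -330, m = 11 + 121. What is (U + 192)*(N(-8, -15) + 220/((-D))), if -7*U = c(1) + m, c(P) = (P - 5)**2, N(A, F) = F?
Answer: -51428/21 ≈ -2449.0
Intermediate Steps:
m = 132
c(P) = (-5 + P)**2
U = -148/7 (U = -((-5 + 1)**2 + 132)/7 = -((-4)**2 + 132)/7 = -(16 + 132)/7 = -1/7*148 = -148/7 ≈ -21.143)
(U + 192)*(N(-8, -15) + 220/((-D))) = (-148/7 + 192)*(-15 + 220/((-1*(-330)))) = 1196*(-15 + 220/330)/7 = 1196*(-15 + 220*(1/330))/7 = 1196*(-15 + 2/3)/7 = (1196/7)*(-43/3) = -51428/21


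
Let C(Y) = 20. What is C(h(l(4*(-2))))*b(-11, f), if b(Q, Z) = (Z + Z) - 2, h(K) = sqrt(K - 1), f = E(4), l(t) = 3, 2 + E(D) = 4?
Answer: 40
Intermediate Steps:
E(D) = 2 (E(D) = -2 + 4 = 2)
f = 2
h(K) = sqrt(-1 + K)
b(Q, Z) = -2 + 2*Z (b(Q, Z) = 2*Z - 2 = -2 + 2*Z)
C(h(l(4*(-2))))*b(-11, f) = 20*(-2 + 2*2) = 20*(-2 + 4) = 20*2 = 40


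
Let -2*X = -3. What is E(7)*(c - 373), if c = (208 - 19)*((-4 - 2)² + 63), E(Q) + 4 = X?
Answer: -45845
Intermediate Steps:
X = 3/2 (X = -½*(-3) = 3/2 ≈ 1.5000)
E(Q) = -5/2 (E(Q) = -4 + 3/2 = -5/2)
c = 18711 (c = 189*((-6)² + 63) = 189*(36 + 63) = 189*99 = 18711)
E(7)*(c - 373) = -5*(18711 - 373)/2 = -5/2*18338 = -45845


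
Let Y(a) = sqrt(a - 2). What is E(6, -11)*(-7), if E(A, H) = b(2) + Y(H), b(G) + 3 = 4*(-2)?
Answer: 77 - 7*I*sqrt(13) ≈ 77.0 - 25.239*I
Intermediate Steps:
b(G) = -11 (b(G) = -3 + 4*(-2) = -3 - 8 = -11)
Y(a) = sqrt(-2 + a)
E(A, H) = -11 + sqrt(-2 + H)
E(6, -11)*(-7) = (-11 + sqrt(-2 - 11))*(-7) = (-11 + sqrt(-13))*(-7) = (-11 + I*sqrt(13))*(-7) = 77 - 7*I*sqrt(13)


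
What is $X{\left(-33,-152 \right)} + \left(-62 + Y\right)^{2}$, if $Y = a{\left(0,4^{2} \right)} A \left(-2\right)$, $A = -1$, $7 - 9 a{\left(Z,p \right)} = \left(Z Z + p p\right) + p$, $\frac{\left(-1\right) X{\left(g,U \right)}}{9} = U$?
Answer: $\frac{1294552}{81} \approx 15982.0$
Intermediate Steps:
$X{\left(g,U \right)} = - 9 U$
$a{\left(Z,p \right)} = \frac{7}{9} - \frac{p}{9} - \frac{Z^{2}}{9} - \frac{p^{2}}{9}$ ($a{\left(Z,p \right)} = \frac{7}{9} - \frac{\left(Z Z + p p\right) + p}{9} = \frac{7}{9} - \frac{\left(Z^{2} + p^{2}\right) + p}{9} = \frac{7}{9} - \frac{p + Z^{2} + p^{2}}{9} = \frac{7}{9} - \left(\frac{p}{9} + \frac{Z^{2}}{9} + \frac{p^{2}}{9}\right) = \frac{7}{9} - \frac{p}{9} - \frac{Z^{2}}{9} - \frac{p^{2}}{9}$)
$Y = - \frac{530}{9}$ ($Y = \left(\frac{7}{9} - \frac{4^{2}}{9} - \frac{0^{2}}{9} - \frac{\left(4^{2}\right)^{2}}{9}\right) \left(-1\right) \left(-2\right) = \left(\frac{7}{9} - \frac{16}{9} - 0 - \frac{16^{2}}{9}\right) \left(-1\right) \left(-2\right) = \left(\frac{7}{9} - \frac{16}{9} + 0 - \frac{256}{9}\right) \left(-1\right) \left(-2\right) = \left(- \frac{265}{9}\right) \left(-1\right) \left(-2\right) = \frac{265}{9} \left(-2\right) = - \frac{530}{9} \approx -58.889$)
$X{\left(-33,-152 \right)} + \left(-62 + Y\right)^{2} = \left(-9\right) \left(-152\right) + \left(-62 - \frac{530}{9}\right)^{2} = 1368 + \left(- \frac{1088}{9}\right)^{2} = 1368 + \frac{1183744}{81} = \frac{1294552}{81}$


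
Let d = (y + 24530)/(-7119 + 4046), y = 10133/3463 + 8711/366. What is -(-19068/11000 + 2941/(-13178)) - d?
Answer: 31911756605555461/3207935722703250 ≈ 9.9478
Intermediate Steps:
y = 33874871/1267458 (y = 10133*(1/3463) + 8711*(1/366) = 10133/3463 + 8711/366 = 33874871/1267458 ≈ 26.727)
d = -31124619611/3894898434 (d = (33874871/1267458 + 24530)/(-7119 + 4046) = (31124619611/1267458)/(-3073) = (31124619611/1267458)*(-1/3073) = -31124619611/3894898434 ≈ -7.9911)
-(-19068/11000 + 2941/(-13178)) - d = -(-19068/11000 + 2941/(-13178)) - 1*(-31124619611/3894898434) = -(-19068*1/11000 + 2941*(-1/13178)) + 31124619611/3894898434 = -(-4767/2750 - 2941/13178) + 31124619611/3894898434 = -1*(-1611529/823625) + 31124619611/3894898434 = 1611529/823625 + 31124619611/3894898434 = 31911756605555461/3207935722703250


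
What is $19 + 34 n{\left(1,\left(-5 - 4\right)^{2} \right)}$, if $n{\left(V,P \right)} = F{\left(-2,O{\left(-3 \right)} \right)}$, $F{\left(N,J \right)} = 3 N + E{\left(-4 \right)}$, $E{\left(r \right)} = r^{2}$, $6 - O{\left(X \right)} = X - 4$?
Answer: $359$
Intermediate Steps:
$O{\left(X \right)} = 10 - X$ ($O{\left(X \right)} = 6 - \left(X - 4\right) = 6 - \left(-4 + X\right) = 10 - X$)
$F{\left(N,J \right)} = 16 + 3 N$ ($F{\left(N,J \right)} = 3 N + \left(-4\right)^{2} = 3 N + 16 = 16 + 3 N$)
$n{\left(V,P \right)} = 10$ ($n{\left(V,P \right)} = 16 + 3 \left(-2\right) = 16 - 6 = 10$)
$19 + 34 n{\left(1,\left(-5 - 4\right)^{2} \right)} = 19 + 34 \cdot 10 = 19 + 340 = 359$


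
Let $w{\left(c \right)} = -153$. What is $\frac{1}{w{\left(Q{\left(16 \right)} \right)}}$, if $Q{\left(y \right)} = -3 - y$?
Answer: $- \frac{1}{153} \approx -0.0065359$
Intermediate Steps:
$\frac{1}{w{\left(Q{\left(16 \right)} \right)}} = \frac{1}{-153} = - \frac{1}{153}$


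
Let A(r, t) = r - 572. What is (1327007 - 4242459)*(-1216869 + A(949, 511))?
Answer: 3546624034384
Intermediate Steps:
A(r, t) = -572 + r
(1327007 - 4242459)*(-1216869 + A(949, 511)) = (1327007 - 4242459)*(-1216869 + (-572 + 949)) = -2915452*(-1216869 + 377) = -2915452*(-1216492) = 3546624034384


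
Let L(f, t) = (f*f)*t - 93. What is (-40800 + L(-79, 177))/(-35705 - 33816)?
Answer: -1063764/69521 ≈ -15.301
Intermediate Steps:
L(f, t) = -93 + t*f**2 (L(f, t) = f**2*t - 93 = t*f**2 - 93 = -93 + t*f**2)
(-40800 + L(-79, 177))/(-35705 - 33816) = (-40800 + (-93 + 177*(-79)**2))/(-35705 - 33816) = (-40800 + (-93 + 177*6241))/(-69521) = (-40800 + (-93 + 1104657))*(-1/69521) = (-40800 + 1104564)*(-1/69521) = 1063764*(-1/69521) = -1063764/69521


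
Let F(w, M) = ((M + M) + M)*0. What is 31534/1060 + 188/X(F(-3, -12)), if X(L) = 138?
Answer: 1137743/36570 ≈ 31.111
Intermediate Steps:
F(w, M) = 0 (F(w, M) = (2*M + M)*0 = (3*M)*0 = 0)
31534/1060 + 188/X(F(-3, -12)) = 31534/1060 + 188/138 = 31534*(1/1060) + 188*(1/138) = 15767/530 + 94/69 = 1137743/36570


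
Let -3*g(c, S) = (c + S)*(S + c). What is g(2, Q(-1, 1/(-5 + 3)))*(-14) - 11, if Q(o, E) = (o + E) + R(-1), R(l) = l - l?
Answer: -59/6 ≈ -9.8333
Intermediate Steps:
R(l) = 0
Q(o, E) = E + o (Q(o, E) = (o + E) + 0 = (E + o) + 0 = E + o)
g(c, S) = -(S + c)**2/3 (g(c, S) = -(c + S)*(S + c)/3 = -(S + c)*(S + c)/3 = -(S + c)**2/3)
g(2, Q(-1, 1/(-5 + 3)))*(-14) - 11 = -((1/(-5 + 3) - 1) + 2)**2/3*(-14) - 11 = -((1/(-2) - 1) + 2)**2/3*(-14) - 11 = -((-1/2 - 1) + 2)**2/3*(-14) - 11 = -(-3/2 + 2)**2/3*(-14) - 11 = -(1/2)**2/3*(-14) - 11 = -1/3*1/4*(-14) - 11 = -1/12*(-14) - 11 = 7/6 - 11 = -59/6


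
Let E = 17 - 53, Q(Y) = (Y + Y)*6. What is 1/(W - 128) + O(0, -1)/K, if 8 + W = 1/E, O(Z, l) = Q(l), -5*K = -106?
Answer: -148818/259541 ≈ -0.57339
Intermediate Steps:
K = 106/5 (K = -⅕*(-106) = 106/5 ≈ 21.200)
Q(Y) = 12*Y (Q(Y) = (2*Y)*6 = 12*Y)
E = -36
O(Z, l) = 12*l
W = -289/36 (W = -8 + 1/(-36) = -8 - 1/36 = -289/36 ≈ -8.0278)
1/(W - 128) + O(0, -1)/K = 1/(-289/36 - 128) + (12*(-1))/(106/5) = 1/(-4897/36) - 12*5/106 = -36/4897 - 30/53 = -148818/259541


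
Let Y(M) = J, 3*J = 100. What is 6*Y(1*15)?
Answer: 200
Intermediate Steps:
J = 100/3 (J = (⅓)*100 = 100/3 ≈ 33.333)
Y(M) = 100/3
6*Y(1*15) = 6*(100/3) = 200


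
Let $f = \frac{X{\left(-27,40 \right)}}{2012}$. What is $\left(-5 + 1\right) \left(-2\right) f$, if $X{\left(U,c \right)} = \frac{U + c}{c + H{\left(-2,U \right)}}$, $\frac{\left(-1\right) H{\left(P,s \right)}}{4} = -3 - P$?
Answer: $\frac{13}{11066} \approx 0.0011748$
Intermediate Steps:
$H{\left(P,s \right)} = 12 + 4 P$ ($H{\left(P,s \right)} = - 4 \left(-3 - P\right) = 12 + 4 P$)
$X{\left(U,c \right)} = \frac{U + c}{4 + c}$ ($X{\left(U,c \right)} = \frac{U + c}{c + \left(12 + 4 \left(-2\right)\right)} = \frac{U + c}{c + \left(12 - 8\right)} = \frac{U + c}{c + 4} = \frac{U + c}{4 + c}$)
$f = \frac{13}{88528}$ ($f = \frac{\frac{1}{4 + 40} \left(-27 + 40\right)}{2012} = \frac{1}{44} \cdot 13 \cdot \frac{1}{2012} = \frac{13}{44} \cdot \frac{1}{2012} = \frac{13}{88528} \approx 0.00014685$)
$\left(-5 + 1\right) \left(-2\right) f = \left(-5 + 1\right) \left(-2\right) \frac{13}{88528} = \left(-4\right) \left(-2\right) \frac{13}{88528} = 8 \cdot \frac{13}{88528} = \frac{13}{11066}$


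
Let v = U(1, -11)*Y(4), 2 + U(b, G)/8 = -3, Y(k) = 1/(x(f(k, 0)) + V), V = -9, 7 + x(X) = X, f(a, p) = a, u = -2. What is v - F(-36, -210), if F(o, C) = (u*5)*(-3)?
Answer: -80/3 ≈ -26.667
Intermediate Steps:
x(X) = -7 + X
Y(k) = 1/(-16 + k) (Y(k) = 1/((-7 + k) - 9) = 1/(-16 + k))
F(o, C) = 30 (F(o, C) = -2*5*(-3) = -10*(-3) = 30)
U(b, G) = -40 (U(b, G) = -16 + 8*(-3) = -16 - 24 = -40)
v = 10/3 (v = -40/(-16 + 4) = -40/(-12) = -40*(-1/12) = 10/3 ≈ 3.3333)
v - F(-36, -210) = 10/3 - 1*30 = 10/3 - 30 = -80/3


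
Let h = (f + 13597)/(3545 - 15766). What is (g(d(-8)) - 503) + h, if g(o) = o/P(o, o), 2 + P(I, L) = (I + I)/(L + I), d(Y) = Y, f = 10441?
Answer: -60133/121 ≈ -496.97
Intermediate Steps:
h = -238/121 (h = (10441 + 13597)/(3545 - 15766) = 24038/(-12221) = 24038*(-1/12221) = -238/121 ≈ -1.9669)
P(I, L) = -2 + 2*I/(I + L) (P(I, L) = -2 + (I + I)/(L + I) = -2 + (2*I)/(I + L) = -2 + 2*I/(I + L))
g(o) = -o (g(o) = o/((-2*o/(o + o))) = o/((-2*o/(2*o))) = o/((-2*o*1/(2*o))) = o/(-1) = o*(-1) = -o)
(g(d(-8)) - 503) + h = (-1*(-8) - 503) - 238/121 = (8 - 503) - 238/121 = -495 - 238/121 = -60133/121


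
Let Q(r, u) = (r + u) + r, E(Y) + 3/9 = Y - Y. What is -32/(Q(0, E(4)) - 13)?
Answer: 12/5 ≈ 2.4000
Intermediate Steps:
E(Y) = -1/3 (E(Y) = -1/3 + (Y - Y) = -1/3 + 0 = -1/3)
Q(r, u) = u + 2*r
-32/(Q(0, E(4)) - 13) = -32/((-1/3 + 2*0) - 13) = -32/((-1/3 + 0) - 13) = -32/(-1/3 - 13) = -32/(-40/3) = -3/40*(-32) = 12/5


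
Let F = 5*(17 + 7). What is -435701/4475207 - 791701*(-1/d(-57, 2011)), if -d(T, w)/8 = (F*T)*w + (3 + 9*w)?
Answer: -44339252252797/491812289100528 ≈ -0.090155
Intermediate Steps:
F = 120 (F = 5*24 = 120)
d(T, w) = -24 - 72*w - 960*T*w (d(T, w) = -8*((120*T)*w + (3 + 9*w)) = -8*(120*T*w + (3 + 9*w)) = -8*(3 + 9*w + 120*T*w) = -24 - 72*w - 960*T*w)
-435701/4475207 - 791701*(-1/d(-57, 2011)) = -435701/4475207 - 791701*(-1/(-24 - 72*2011 - 960*(-57)*2011)) = -435701*1/4475207 - 791701*(-1/(-24 - 144792 + 110041920)) = -435701/4475207 - 791701/((-1*109897104)) = -435701/4475207 - 791701/(-109897104) = -435701/4475207 - 791701*(-1/109897104) = -435701/4475207 + 791701/109897104 = -44339252252797/491812289100528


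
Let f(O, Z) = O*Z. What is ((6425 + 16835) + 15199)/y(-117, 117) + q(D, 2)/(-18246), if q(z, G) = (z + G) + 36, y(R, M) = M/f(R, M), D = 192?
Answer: -41050790584/9123 ≈ -4.4997e+6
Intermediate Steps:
y(R, M) = 1/R (y(R, M) = M/((R*M)) = M/((M*R)) = M*(1/(M*R)) = 1/R)
q(z, G) = 36 + G + z (q(z, G) = (G + z) + 36 = 36 + G + z)
((6425 + 16835) + 15199)/y(-117, 117) + q(D, 2)/(-18246) = ((6425 + 16835) + 15199)/(1/(-117)) + (36 + 2 + 192)/(-18246) = (23260 + 15199)/(-1/117) + 230*(-1/18246) = 38459*(-117) - 115/9123 = -4499703 - 115/9123 = -41050790584/9123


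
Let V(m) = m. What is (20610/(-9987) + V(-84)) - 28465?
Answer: -95046491/3329 ≈ -28551.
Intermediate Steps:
(20610/(-9987) + V(-84)) - 28465 = (20610/(-9987) - 84) - 28465 = (20610*(-1/9987) - 84) - 28465 = (-6870/3329 - 84) - 28465 = -286506/3329 - 28465 = -95046491/3329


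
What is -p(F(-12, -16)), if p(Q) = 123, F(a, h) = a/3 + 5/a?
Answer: -123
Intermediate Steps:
F(a, h) = 5/a + a/3 (F(a, h) = a*(⅓) + 5/a = a/3 + 5/a = 5/a + a/3)
-p(F(-12, -16)) = -1*123 = -123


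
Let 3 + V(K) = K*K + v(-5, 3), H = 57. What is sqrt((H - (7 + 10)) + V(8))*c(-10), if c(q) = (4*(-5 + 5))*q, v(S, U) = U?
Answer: 0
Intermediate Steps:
c(q) = 0 (c(q) = (4*0)*q = 0*q = 0)
V(K) = K**2 (V(K) = -3 + (K*K + 3) = -3 + (K**2 + 3) = -3 + (3 + K**2) = K**2)
sqrt((H - (7 + 10)) + V(8))*c(-10) = sqrt((57 - (7 + 10)) + 8**2)*0 = sqrt((57 - 1*17) + 64)*0 = sqrt((57 - 17) + 64)*0 = sqrt(40 + 64)*0 = sqrt(104)*0 = (2*sqrt(26))*0 = 0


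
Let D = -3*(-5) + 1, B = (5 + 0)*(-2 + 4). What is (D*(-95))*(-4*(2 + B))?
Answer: 72960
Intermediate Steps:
B = 10 (B = 5*2 = 10)
D = 16 (D = 15 + 1 = 16)
(D*(-95))*(-4*(2 + B)) = (16*(-95))*(-4*(2 + 10)) = -(-6080)*12 = -1520*(-48) = 72960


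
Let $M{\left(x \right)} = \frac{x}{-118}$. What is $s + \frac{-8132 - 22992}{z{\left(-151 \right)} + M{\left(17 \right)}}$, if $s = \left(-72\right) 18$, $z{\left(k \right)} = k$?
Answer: $- \frac{19441528}{17835} \approx -1090.1$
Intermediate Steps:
$M{\left(x \right)} = - \frac{x}{118}$ ($M{\left(x \right)} = x \left(- \frac{1}{118}\right) = - \frac{x}{118}$)
$s = -1296$
$s + \frac{-8132 - 22992}{z{\left(-151 \right)} + M{\left(17 \right)}} = -1296 + \frac{-8132 - 22992}{-151 - \frac{17}{118}} = -1296 - \frac{31124}{-151 - \frac{17}{118}} = -1296 - \frac{31124}{- \frac{17835}{118}} = -1296 - - \frac{3672632}{17835} = -1296 + \frac{3672632}{17835} = - \frac{19441528}{17835}$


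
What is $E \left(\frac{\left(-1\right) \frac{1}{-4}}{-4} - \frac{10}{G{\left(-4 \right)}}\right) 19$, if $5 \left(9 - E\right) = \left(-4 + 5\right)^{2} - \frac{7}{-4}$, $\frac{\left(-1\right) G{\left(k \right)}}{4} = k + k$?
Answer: $- \frac{9633}{160} \approx -60.206$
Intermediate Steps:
$G{\left(k \right)} = - 8 k$ ($G{\left(k \right)} = - 4 \left(k + k\right) = - 4 \cdot 2 k = - 8 k$)
$E = \frac{169}{20}$ ($E = 9 - \frac{\left(-4 + 5\right)^{2} - \frac{7}{-4}}{5} = 9 - \frac{1^{2} - - \frac{7}{4}}{5} = 9 - \frac{1 + \frac{7}{4}}{5} = 9 - \frac{11}{20} = \frac{169}{20} \approx 8.45$)
$E \left(\frac{\left(-1\right) \frac{1}{-4}}{-4} - \frac{10}{G{\left(-4 \right)}}\right) 19 = \frac{169 \left(\frac{\left(-1\right) \frac{1}{-4}}{-4} - \frac{10}{\left(-8\right) \left(-4\right)}\right)}{20} \cdot 19 = \frac{169 \left(\left(-1\right) \left(- \frac{1}{4}\right) \left(- \frac{1}{4}\right) - \frac{10}{32}\right)}{20} \cdot 19 = \frac{169 \left(\frac{1}{4} \left(- \frac{1}{4}\right) - \frac{5}{16}\right)}{20} \cdot 19 = \frac{169 \left(- \frac{1}{16} - \frac{5}{16}\right)}{20} \cdot 19 = \frac{169}{20} \left(- \frac{3}{8}\right) 19 = \left(- \frac{507}{160}\right) 19 = - \frac{9633}{160}$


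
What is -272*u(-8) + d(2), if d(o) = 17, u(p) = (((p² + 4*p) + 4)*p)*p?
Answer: -626671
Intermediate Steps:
u(p) = p²*(4 + p² + 4*p) (u(p) = ((4 + p² + 4*p)*p)*p = (p*(4 + p² + 4*p))*p = p²*(4 + p² + 4*p))
-272*u(-8) + d(2) = -272*(-8)²*(4 + (-8)² + 4*(-8)) + 17 = -17408*(4 + 64 - 32) + 17 = -17408*36 + 17 = -272*2304 + 17 = -626688 + 17 = -626671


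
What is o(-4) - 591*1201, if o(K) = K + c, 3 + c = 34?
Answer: -709764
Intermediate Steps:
c = 31 (c = -3 + 34 = 31)
o(K) = 31 + K (o(K) = K + 31 = 31 + K)
o(-4) - 591*1201 = (31 - 4) - 591*1201 = 27 - 709791 = -709764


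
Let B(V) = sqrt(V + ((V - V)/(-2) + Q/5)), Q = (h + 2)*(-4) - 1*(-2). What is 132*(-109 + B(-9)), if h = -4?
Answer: -14388 + 132*I*sqrt(7) ≈ -14388.0 + 349.24*I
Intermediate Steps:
Q = 10 (Q = (-4 + 2)*(-4) - 1*(-2) = -2*(-4) + 2 = 8 + 2 = 10)
B(V) = sqrt(2 + V) (B(V) = sqrt(V + ((V - V)/(-2) + 10/5)) = sqrt(V + (0*(-1/2) + 10*(1/5))) = sqrt(V + (0 + 2)) = sqrt(V + 2) = sqrt(2 + V))
132*(-109 + B(-9)) = 132*(-109 + sqrt(2 - 9)) = 132*(-109 + sqrt(-7)) = 132*(-109 + I*sqrt(7)) = -14388 + 132*I*sqrt(7)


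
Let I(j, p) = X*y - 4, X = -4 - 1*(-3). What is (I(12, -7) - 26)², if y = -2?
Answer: 784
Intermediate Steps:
X = -1 (X = -4 + 3 = -1)
I(j, p) = -2 (I(j, p) = -1*(-2) - 4 = 2 - 4 = -2)
(I(12, -7) - 26)² = (-2 - 26)² = (-28)² = 784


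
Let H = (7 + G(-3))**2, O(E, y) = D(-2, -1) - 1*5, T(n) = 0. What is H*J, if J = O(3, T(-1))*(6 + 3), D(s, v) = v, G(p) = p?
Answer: -864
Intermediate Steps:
O(E, y) = -6 (O(E, y) = -1 - 1*5 = -1 - 5 = -6)
H = 16 (H = (7 - 3)**2 = 4**2 = 16)
J = -54 (J = -6*(6 + 3) = -6*9 = -54)
H*J = 16*(-54) = -864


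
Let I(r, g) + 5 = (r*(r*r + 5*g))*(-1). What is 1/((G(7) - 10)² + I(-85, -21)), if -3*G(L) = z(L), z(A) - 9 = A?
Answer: 9/5448871 ≈ 1.6517e-6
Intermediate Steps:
z(A) = 9 + A
G(L) = -3 - L/3 (G(L) = -(9 + L)/3 = -3 - L/3)
I(r, g) = -5 - r*(r² + 5*g) (I(r, g) = -5 + (r*(r*r + 5*g))*(-1) = -5 + (r*(r² + 5*g))*(-1) = -5 - r*(r² + 5*g))
1/((G(7) - 10)² + I(-85, -21)) = 1/(((-3 - ⅓*7) - 10)² + (-5 - 1*(-85)³ - 5*(-21)*(-85))) = 1/(((-3 - 7/3) - 10)² + (-5 - 1*(-614125) - 8925)) = 1/((-16/3 - 10)² + (-5 + 614125 - 8925)) = 1/((-46/3)² + 605195) = 1/(2116/9 + 605195) = 1/(5448871/9) = 9/5448871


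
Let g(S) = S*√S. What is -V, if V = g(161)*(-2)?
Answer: 322*√161 ≈ 4085.7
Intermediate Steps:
g(S) = S^(3/2)
V = -322*√161 (V = 161^(3/2)*(-2) = (161*√161)*(-2) = -322*√161 ≈ -4085.7)
-V = -(-322)*√161 = 322*√161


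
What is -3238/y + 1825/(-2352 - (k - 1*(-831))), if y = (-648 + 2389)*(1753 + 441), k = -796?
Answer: -3489390078/4558876399 ≈ -0.76541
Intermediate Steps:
y = 3819754 (y = 1741*2194 = 3819754)
-3238/y + 1825/(-2352 - (k - 1*(-831))) = -3238/3819754 + 1825/(-2352 - (-796 - 1*(-831))) = -3238*1/3819754 + 1825/(-2352 - (-796 + 831)) = -1619/1909877 + 1825/(-2352 - 1*35) = -1619/1909877 + 1825/(-2352 - 35) = -1619/1909877 + 1825/(-2387) = -1619/1909877 + 1825*(-1/2387) = -1619/1909877 - 1825/2387 = -3489390078/4558876399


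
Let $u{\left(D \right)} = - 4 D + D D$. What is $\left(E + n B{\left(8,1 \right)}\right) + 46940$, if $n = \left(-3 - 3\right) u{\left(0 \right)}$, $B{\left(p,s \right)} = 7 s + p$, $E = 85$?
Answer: $47025$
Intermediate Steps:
$u{\left(D \right)} = D^{2} - 4 D$ ($u{\left(D \right)} = - 4 D + D^{2} = D^{2} - 4 D$)
$B{\left(p,s \right)} = p + 7 s$
$n = 0$ ($n = \left(-3 - 3\right) 0 \left(-4 + 0\right) = - 6 \cdot 0 \left(-4\right) = \left(-6\right) 0 = 0$)
$\left(E + n B{\left(8,1 \right)}\right) + 46940 = \left(85 + 0 \left(8 + 7 \cdot 1\right)\right) + 46940 = \left(85 + 0 \left(8 + 7\right)\right) + 46940 = \left(85 + 0 \cdot 15\right) + 46940 = \left(85 + 0\right) + 46940 = 85 + 46940 = 47025$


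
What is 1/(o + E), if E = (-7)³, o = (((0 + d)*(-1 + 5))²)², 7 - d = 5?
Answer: 1/3753 ≈ 0.00026645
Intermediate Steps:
d = 2 (d = 7 - 1*5 = 7 - 5 = 2)
o = 4096 (o = (((0 + 2)*(-1 + 5))²)² = ((2*4)²)² = (8²)² = 64² = 4096)
E = -343
1/(o + E) = 1/(4096 - 343) = 1/3753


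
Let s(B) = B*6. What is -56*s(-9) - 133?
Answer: 2891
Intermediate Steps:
s(B) = 6*B
-56*s(-9) - 133 = -336*(-9) - 133 = -56*(-54) - 133 = 3024 - 133 = 2891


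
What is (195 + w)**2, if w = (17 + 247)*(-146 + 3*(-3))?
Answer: 1658525625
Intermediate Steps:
w = -40920 (w = 264*(-146 - 9) = 264*(-155) = -40920)
(195 + w)**2 = (195 - 40920)**2 = (-40725)**2 = 1658525625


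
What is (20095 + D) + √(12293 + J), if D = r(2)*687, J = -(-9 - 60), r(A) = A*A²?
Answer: 25591 + √12362 ≈ 25702.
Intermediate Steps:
r(A) = A³
J = 69 (J = -1*(-69) = 69)
D = 5496 (D = 2³*687 = 8*687 = 5496)
(20095 + D) + √(12293 + J) = (20095 + 5496) + √(12293 + 69) = 25591 + √12362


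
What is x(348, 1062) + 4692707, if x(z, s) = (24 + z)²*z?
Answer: 52850339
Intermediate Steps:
x(z, s) = z*(24 + z)²
x(348, 1062) + 4692707 = 348*(24 + 348)² + 4692707 = 348*372² + 4692707 = 348*138384 + 4692707 = 48157632 + 4692707 = 52850339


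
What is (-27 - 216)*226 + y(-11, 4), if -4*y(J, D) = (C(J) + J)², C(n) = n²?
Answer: -57943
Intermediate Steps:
y(J, D) = -(J + J²)²/4 (y(J, D) = -(J² + J)²/4 = -(J + J²)²/4)
(-27 - 216)*226 + y(-11, 4) = (-27 - 216)*226 - ¼*(-11)²*(1 - 11)² = -243*226 - ¼*121*(-10)² = -54918 - ¼*121*100 = -54918 - 3025 = -57943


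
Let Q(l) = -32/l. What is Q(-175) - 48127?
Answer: -8422193/175 ≈ -48127.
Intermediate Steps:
Q(-175) - 48127 = -32/(-175) - 48127 = -32*(-1/175) - 48127 = 32/175 - 48127 = -8422193/175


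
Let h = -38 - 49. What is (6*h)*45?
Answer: -23490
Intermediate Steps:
h = -87
(6*h)*45 = (6*(-87))*45 = -522*45 = -23490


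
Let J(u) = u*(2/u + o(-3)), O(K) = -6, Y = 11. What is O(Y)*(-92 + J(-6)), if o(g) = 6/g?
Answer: 468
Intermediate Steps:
J(u) = u*(-2 + 2/u) (J(u) = u*(2/u + 6/(-3)) = u*(2/u + 6*(-1/3)) = u*(2/u - 2) = u*(-2 + 2/u))
O(Y)*(-92 + J(-6)) = -6*(-92 + (2 - 2*(-6))) = -6*(-92 + (2 + 12)) = -6*(-92 + 14) = -6*(-78) = 468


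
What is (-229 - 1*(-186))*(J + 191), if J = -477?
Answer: 12298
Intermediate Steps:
(-229 - 1*(-186))*(J + 191) = (-229 - 1*(-186))*(-477 + 191) = (-229 + 186)*(-286) = -43*(-286) = 12298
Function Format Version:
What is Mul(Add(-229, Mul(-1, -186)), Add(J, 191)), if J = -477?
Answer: 12298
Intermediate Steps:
Mul(Add(-229, Mul(-1, -186)), Add(J, 191)) = Mul(Add(-229, Mul(-1, -186)), Add(-477, 191)) = Mul(Add(-229, 186), -286) = Mul(-43, -286) = 12298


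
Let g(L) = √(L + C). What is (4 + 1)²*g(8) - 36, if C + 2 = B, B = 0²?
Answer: -36 + 25*√6 ≈ 25.237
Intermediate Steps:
B = 0
C = -2 (C = -2 + 0 = -2)
g(L) = √(-2 + L) (g(L) = √(L - 2) = √(-2 + L))
(4 + 1)²*g(8) - 36 = (4 + 1)²*√(-2 + 8) - 36 = 5²*√6 - 36 = 25*√6 - 36 = -36 + 25*√6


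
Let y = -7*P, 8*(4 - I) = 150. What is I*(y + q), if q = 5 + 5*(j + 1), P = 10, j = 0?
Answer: 885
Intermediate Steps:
I = -59/4 (I = 4 - ⅛*150 = 4 - 75/4 = -59/4 ≈ -14.750)
q = 10 (q = 5 + 5*(0 + 1) = 5 + 5*1 = 5 + 5 = 10)
y = -70 (y = -7*10 = -70)
I*(y + q) = -59*(-70 + 10)/4 = -59/4*(-60) = 885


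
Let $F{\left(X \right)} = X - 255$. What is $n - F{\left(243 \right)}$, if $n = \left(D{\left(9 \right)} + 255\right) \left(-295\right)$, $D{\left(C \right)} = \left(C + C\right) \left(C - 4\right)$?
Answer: $-101763$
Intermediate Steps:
$D{\left(C \right)} = 2 C \left(-4 + C\right)$
$F{\left(X \right)} = -255 + X$
$n = -101775$ ($n = \left(2 \cdot 9 \left(-4 + 9\right) + 255\right) \left(-295\right) = \left(2 \cdot 9 \cdot 5 + 255\right) \left(-295\right) = \left(90 + 255\right) \left(-295\right) = 345 \left(-295\right) = -101775$)
$n - F{\left(243 \right)} = -101775 - \left(-255 + 243\right) = -101775 - -12 = -101775 + 12 = -101763$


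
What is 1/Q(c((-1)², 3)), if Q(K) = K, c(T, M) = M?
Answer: ⅓ ≈ 0.33333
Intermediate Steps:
1/Q(c((-1)², 3)) = 1/3 = ⅓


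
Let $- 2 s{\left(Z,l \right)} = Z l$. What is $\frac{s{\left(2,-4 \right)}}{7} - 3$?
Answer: $- \frac{17}{7} \approx -2.4286$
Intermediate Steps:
$s{\left(Z,l \right)} = - \frac{Z l}{2}$
$\frac{s{\left(2,-4 \right)}}{7} - 3 = \frac{\left(- \frac{1}{2}\right) 2 \left(-4\right)}{7} - 3 = 4 \cdot \frac{1}{7} - 3 = \frac{4}{7} - 3 = - \frac{17}{7}$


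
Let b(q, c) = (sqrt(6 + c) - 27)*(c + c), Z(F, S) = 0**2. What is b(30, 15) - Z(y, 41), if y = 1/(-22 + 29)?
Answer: -810 + 30*sqrt(21) ≈ -672.52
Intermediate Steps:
y = 1/7 ≈ 0.14286
Z(F, S) = 0
b(q, c) = 2*c*(-27 + sqrt(6 + c)) (b(q, c) = (-27 + sqrt(6 + c))*(2*c) = 2*c*(-27 + sqrt(6 + c)))
b(30, 15) - Z(y, 41) = 2*15*(-27 + sqrt(6 + 15)) - 1*0 = 2*15*(-27 + sqrt(21)) + 0 = (-810 + 30*sqrt(21)) + 0 = -810 + 30*sqrt(21)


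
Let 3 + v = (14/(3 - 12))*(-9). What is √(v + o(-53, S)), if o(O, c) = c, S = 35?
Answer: √46 ≈ 6.7823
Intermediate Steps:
v = 11 (v = -3 + (14/(3 - 12))*(-9) = -3 + (14/(-9))*(-9) = -3 - ⅑*14*(-9) = -3 - 14/9*(-9) = -3 + 14 = 11)
√(v + o(-53, S)) = √(11 + 35) = √46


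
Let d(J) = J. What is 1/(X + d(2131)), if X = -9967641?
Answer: -1/9965510 ≈ -1.0035e-7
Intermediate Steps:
1/(X + d(2131)) = 1/(-9967641 + 2131) = 1/(-9965510) = -1/9965510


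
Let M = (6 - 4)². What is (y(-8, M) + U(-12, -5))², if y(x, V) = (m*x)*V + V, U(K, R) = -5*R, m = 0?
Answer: 841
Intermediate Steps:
M = 4 (M = 2² = 4)
y(x, V) = V (y(x, V) = (0*x)*V + V = 0*V + V = 0 + V = V)
(y(-8, M) + U(-12, -5))² = (4 - 5*(-5))² = (4 + 25)² = 29² = 841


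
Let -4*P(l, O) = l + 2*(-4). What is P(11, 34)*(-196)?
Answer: 147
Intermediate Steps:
P(l, O) = 2 - l/4 (P(l, O) = -(l + 2*(-4))/4 = -(l - 8)/4 = -(-8 + l)/4 = 2 - l/4)
P(11, 34)*(-196) = (2 - 1/4*11)*(-196) = (2 - 11/4)*(-196) = -3/4*(-196) = 147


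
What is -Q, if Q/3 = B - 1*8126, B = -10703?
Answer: 56487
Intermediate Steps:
Q = -56487 (Q = 3*(-10703 - 1*8126) = 3*(-10703 - 8126) = 3*(-18829) = -56487)
-Q = -1*(-56487) = 56487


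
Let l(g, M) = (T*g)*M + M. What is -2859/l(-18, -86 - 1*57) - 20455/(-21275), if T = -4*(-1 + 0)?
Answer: 29370878/43201015 ≈ 0.67987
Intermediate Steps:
T = 4 (T = -4*(-1) = 4)
l(g, M) = M + 4*M*g (l(g, M) = (4*g)*M + M = 4*M*g + M = M + 4*M*g)
-2859/l(-18, -86 - 1*57) - 20455/(-21275) = -2859*1/((1 + 4*(-18))*(-86 - 1*57)) - 20455/(-21275) = -2859*1/((1 - 72)*(-86 - 57)) - 20455*(-1/21275) = -2859/((-143*(-71))) + 4091/4255 = -2859/10153 + 4091/4255 = 29370878/43201015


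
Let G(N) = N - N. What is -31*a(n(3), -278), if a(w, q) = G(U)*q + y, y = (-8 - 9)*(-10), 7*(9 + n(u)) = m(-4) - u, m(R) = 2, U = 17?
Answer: -5270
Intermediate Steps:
n(u) = -61/7 - u/7 (n(u) = -9 + (2 - u)/7 = -9 + (2/7 - u/7) = -61/7 - u/7)
G(N) = 0
y = 170 (y = -17*(-10) = 170)
a(w, q) = 170 (a(w, q) = 0*q + 170 = 0 + 170 = 170)
-31*a(n(3), -278) = -31*170 = -5270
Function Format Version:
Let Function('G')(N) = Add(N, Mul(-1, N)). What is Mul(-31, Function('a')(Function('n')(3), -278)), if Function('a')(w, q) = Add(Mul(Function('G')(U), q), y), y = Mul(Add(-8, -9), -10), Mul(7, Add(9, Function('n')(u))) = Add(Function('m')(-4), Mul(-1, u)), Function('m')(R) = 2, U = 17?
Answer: -5270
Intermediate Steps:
Function('n')(u) = Add(Rational(-61, 7), Mul(Rational(-1, 7), u)) (Function('n')(u) = Add(-9, Mul(Rational(1, 7), Add(2, Mul(-1, u)))) = Add(-9, Add(Rational(2, 7), Mul(Rational(-1, 7), u))) = Add(Rational(-61, 7), Mul(Rational(-1, 7), u)))
Function('G')(N) = 0
y = 170 (y = Mul(-17, -10) = 170)
Function('a')(w, q) = 170 (Function('a')(w, q) = Add(Mul(0, q), 170) = Add(0, 170) = 170)
Mul(-31, Function('a')(Function('n')(3), -278)) = Mul(-31, 170) = -5270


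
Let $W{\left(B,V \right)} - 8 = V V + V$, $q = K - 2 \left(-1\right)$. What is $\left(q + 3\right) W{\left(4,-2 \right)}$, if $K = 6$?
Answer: $110$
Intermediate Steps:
$q = 8$ ($q = 6 - 2 \left(-1\right) = 6 - -2 = 6 + 2 = 8$)
$W{\left(B,V \right)} = 8 + V + V^{2}$ ($W{\left(B,V \right)} = 8 + \left(V V + V\right) = 8 + \left(V^{2} + V\right) = 8 + \left(V + V^{2}\right) = 8 + V + V^{2}$)
$\left(q + 3\right) W{\left(4,-2 \right)} = \left(8 + 3\right) \left(8 - 2 + \left(-2\right)^{2}\right) = 11 \left(8 - 2 + 4\right) = 11 \cdot 10 = 110$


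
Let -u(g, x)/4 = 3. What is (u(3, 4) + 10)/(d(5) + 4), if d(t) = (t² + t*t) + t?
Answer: -2/59 ≈ -0.033898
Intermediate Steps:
d(t) = t + 2*t² (d(t) = (t² + t²) + t = 2*t² + t = t + 2*t²)
u(g, x) = -12 (u(g, x) = -4*3 = -12)
(u(3, 4) + 10)/(d(5) + 4) = (-12 + 10)/(5*(1 + 2*5) + 4) = -2/(5*(1 + 10) + 4) = -2/(5*11 + 4) = -2/(55 + 4) = -2/59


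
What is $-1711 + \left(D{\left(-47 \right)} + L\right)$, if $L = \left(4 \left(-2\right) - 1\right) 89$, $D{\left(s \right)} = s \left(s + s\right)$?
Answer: $1906$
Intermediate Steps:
$D{\left(s \right)} = 2 s^{2}$ ($D{\left(s \right)} = s 2 s = 2 s^{2}$)
$L = -801$ ($L = \left(-8 - 1\right) 89 = \left(-9\right) 89 = -801$)
$-1711 + \left(D{\left(-47 \right)} + L\right) = -1711 - \left(801 - 2 \left(-47\right)^{2}\right) = -1711 + \left(2 \cdot 2209 - 801\right) = -1711 + \left(4418 - 801\right) = -1711 + 3617 = 1906$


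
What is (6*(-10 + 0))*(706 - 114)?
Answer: -35520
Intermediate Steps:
(6*(-10 + 0))*(706 - 114) = (6*(-10))*592 = -60*592 = -35520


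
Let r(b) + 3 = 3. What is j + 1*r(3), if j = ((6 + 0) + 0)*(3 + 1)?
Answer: 24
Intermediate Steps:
j = 24 (j = (6 + 0)*4 = 6*4 = 24)
r(b) = 0 (r(b) = -3 + 3 = 0)
j + 1*r(3) = 24 + 1*0 = 24 + 0 = 24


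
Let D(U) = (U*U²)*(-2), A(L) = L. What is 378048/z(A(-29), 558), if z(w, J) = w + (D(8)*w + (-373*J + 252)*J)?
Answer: -126016/38656163 ≈ -0.0032599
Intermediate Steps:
D(U) = -2*U³ (D(U) = U³*(-2) = -2*U³)
z(w, J) = -1023*w + J*(252 - 373*J) (z(w, J) = w + ((-2*8³)*w + (-373*J + 252)*J) = w + ((-2*512)*w + (252 - 373*J)*J) = w + (-1024*w + J*(252 - 373*J)) = -1023*w + J*(252 - 373*J))
378048/z(A(-29), 558) = 378048/(-1023*(-29) - 373*558² + 252*558) = 378048/(29667 - 373*311364 + 140616) = 378048/(29667 - 116138772 + 140616) = 378048/(-115968489) = 378048*(-1/115968489) = -126016/38656163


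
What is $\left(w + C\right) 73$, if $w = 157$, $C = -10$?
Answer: $10731$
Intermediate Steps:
$\left(w + C\right) 73 = \left(157 - 10\right) 73 = 147 \cdot 73 = 10731$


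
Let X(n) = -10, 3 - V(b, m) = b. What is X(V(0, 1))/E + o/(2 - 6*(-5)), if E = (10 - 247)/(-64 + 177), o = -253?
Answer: -23801/7584 ≈ -3.1383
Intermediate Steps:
V(b, m) = 3 - b
E = -237/113 ≈ -2.0973
X(V(0, 1))/E + o/(2 - 6*(-5)) = -10/(-237/113) - 253/(2 - 6*(-5)) = -10*(-113/237) - 253/(2 + 30) = 1130/237 - 253/32 = -23801/7584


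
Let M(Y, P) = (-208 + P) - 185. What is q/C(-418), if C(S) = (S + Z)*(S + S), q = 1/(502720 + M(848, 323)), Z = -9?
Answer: 1/179431975800 ≈ 5.5731e-12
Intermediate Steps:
M(Y, P) = -393 + P
q = 1/502650 (q = 1/(502720 + (-393 + 323)) = 1/(502720 - 70) = 1/502650 ≈ 1.9895e-6)
C(S) = 2*S*(-9 + S) (C(S) = (S - 9)*(S + S) = (-9 + S)*(2*S) = 2*S*(-9 + S))
q/C(-418) = 1/(502650*((2*(-418)*(-9 - 418)))) = 1/(502650*((2*(-418)*(-427)))) = (1/502650)/356972 = (1/502650)*(1/356972) = 1/179431975800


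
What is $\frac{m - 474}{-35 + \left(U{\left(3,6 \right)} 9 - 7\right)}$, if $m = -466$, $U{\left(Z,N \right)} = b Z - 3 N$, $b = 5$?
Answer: $\frac{940}{69} \approx 13.623$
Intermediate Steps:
$U{\left(Z,N \right)} = - 3 N + 5 Z$ ($U{\left(Z,N \right)} = 5 Z - 3 N = - 3 N + 5 Z$)
$\frac{m - 474}{-35 + \left(U{\left(3,6 \right)} 9 - 7\right)} = \frac{-466 - 474}{-35 + \left(\left(\left(-3\right) 6 + 5 \cdot 3\right) 9 - 7\right)} = - \frac{940}{-35 + \left(\left(-18 + 15\right) 9 - 7\right)} = - \frac{940}{-35 - 34} = - \frac{940}{-69} = \left(-940\right) \left(- \frac{1}{69}\right) = \frac{940}{69}$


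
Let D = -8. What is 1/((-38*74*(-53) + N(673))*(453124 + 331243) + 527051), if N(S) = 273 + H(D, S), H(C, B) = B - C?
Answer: 1/117647733381 ≈ 8.5000e-12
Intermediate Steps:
N(S) = 281 + S (N(S) = 273 + (S - 1*(-8)) = 273 + (S + 8) = 273 + (8 + S) = 281 + S)
1/((-38*74*(-53) + N(673))*(453124 + 331243) + 527051) = 1/((-38*74*(-53) + (281 + 673))*(453124 + 331243) + 527051) = 1/((-2812*(-53) + 954)*784367 + 527051) = 1/((149036 + 954)*784367 + 527051) = 1/(149990*784367 + 527051) = 1/(117647206330 + 527051) = 1/117647733381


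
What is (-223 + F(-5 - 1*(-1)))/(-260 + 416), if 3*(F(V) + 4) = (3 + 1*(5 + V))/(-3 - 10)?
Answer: -8857/6084 ≈ -1.4558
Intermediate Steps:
F(V) = -164/39 - V/39 (F(V) = -4 + ((3 + 1*(5 + V))/(-3 - 10))/3 = -4 + ((3 + (5 + V))/(-13))/3 = -4 + ((8 + V)*(-1/13))/3 = -4 + (-8/13 - V/13)/3 = -4 + (-8/39 - V/39) = -164/39 - V/39)
(-223 + F(-5 - 1*(-1)))/(-260 + 416) = (-223 + (-164/39 - (-5 - 1*(-1))/39))/(-260 + 416) = (-223 + (-164/39 - (-5 + 1)/39))/156 = (-223 + (-164/39 - 1/39*(-4)))*(1/156) = (-223 + (-164/39 + 4/39))*(1/156) = (-223 - 160/39)*(1/156) = -8857/39*1/156 = -8857/6084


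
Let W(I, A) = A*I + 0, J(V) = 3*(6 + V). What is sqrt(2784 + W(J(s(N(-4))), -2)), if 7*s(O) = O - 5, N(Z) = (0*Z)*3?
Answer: 13*sqrt(798)/7 ≈ 52.462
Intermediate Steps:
N(Z) = 0 (N(Z) = 0*3 = 0)
s(O) = -5/7 + O/7 (s(O) = (O - 5)/7 = (-5 + O)/7 = -5/7 + O/7)
J(V) = 18 + 3*V
W(I, A) = A*I
sqrt(2784 + W(J(s(N(-4))), -2)) = sqrt(2784 - 2*(18 + 3*(-5/7 + (1/7)*0))) = sqrt(2784 - 2*(18 + 3*(-5/7 + 0))) = sqrt(2784 - 2*(18 + 3*(-5/7))) = sqrt(2784 - 2*(18 - 15/7)) = sqrt(2784 - 2*111/7) = sqrt(2784 - 222/7) = sqrt(19266/7) = 13*sqrt(798)/7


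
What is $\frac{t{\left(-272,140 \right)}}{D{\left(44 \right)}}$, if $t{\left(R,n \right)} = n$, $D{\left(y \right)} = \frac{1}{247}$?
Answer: $34580$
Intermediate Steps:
$D{\left(y \right)} = \frac{1}{247}$
$\frac{t{\left(-272,140 \right)}}{D{\left(44 \right)}} = 140 \frac{1}{\frac{1}{247}} = 140 \cdot 247 = 34580$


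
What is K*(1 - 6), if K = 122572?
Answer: -612860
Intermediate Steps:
K*(1 - 6) = 122572*(1 - 6) = 122572*(-5) = -612860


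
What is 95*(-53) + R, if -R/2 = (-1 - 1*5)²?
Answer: -5107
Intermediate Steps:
R = -72 (R = -2*(-1 - 1*5)² = -2*(-1 - 5)² = -2*(-6)² = -2*36 = -72)
95*(-53) + R = 95*(-53) - 72 = -5035 - 72 = -5107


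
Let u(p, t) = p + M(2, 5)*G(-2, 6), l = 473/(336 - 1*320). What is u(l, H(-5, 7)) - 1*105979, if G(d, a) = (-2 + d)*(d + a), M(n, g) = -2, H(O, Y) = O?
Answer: -1694679/16 ≈ -1.0592e+5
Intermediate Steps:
G(d, a) = (-2 + d)*(a + d)
l = 473/16 (l = 473/(336 - 320) = 473/16 ≈ 29.563)
u(p, t) = 32 + p (u(p, t) = p - 2*((-2)² - 2*6 - 2*(-2) + 6*(-2)) = p - 2*(4 - 12 + 4 - 12) = p - 2*(-16) = p + 32 = 32 + p)
u(l, H(-5, 7)) - 1*105979 = (32 + 473/16) - 1*105979 = 985/16 - 105979 = -1694679/16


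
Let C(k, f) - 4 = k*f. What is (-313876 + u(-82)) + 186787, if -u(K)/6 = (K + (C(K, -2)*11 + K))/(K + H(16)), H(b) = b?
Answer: -1396295/11 ≈ -1.2694e+5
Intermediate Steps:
C(k, f) = 4 + f*k (C(k, f) = 4 + k*f = 4 + f*k)
u(K) = -6*(44 - 20*K)/(16 + K) (u(K) = -6*(K + ((4 - 2*K)*11 + K))/(K + 16) = -6*(K + ((44 - 22*K) + K))/(16 + K) = -6*(K + (44 - 21*K))/(16 + K) = -6*(44 - 20*K)/(16 + K))
(-313876 + u(-82)) + 186787 = (-313876 + 24*(-11 + 5*(-82))/(16 - 82)) + 186787 = (-313876 + 24*(-11 - 410)/(-66)) + 186787 = (-313876 + 24*(-1/66)*(-421)) + 186787 = (-313876 + 1684/11) + 186787 = -3450952/11 + 186787 = -1396295/11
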